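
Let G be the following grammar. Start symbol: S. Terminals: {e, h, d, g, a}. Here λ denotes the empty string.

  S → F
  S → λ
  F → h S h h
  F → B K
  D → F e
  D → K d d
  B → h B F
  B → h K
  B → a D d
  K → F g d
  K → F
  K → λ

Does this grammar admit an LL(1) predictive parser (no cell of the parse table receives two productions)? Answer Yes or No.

No

FIRST(S) = {λ, a, h}
FIRST(F) = {a, h}
FIRST(D) = {a, d, h}
FIRST(B) = {a, h}
FIRST(K) = {λ, a, h}
FOLLOW(S) = {$, h}
FOLLOW(F) = {$, a, d, e, g, h}
FOLLOW(D) = {d}
FOLLOW(B) = {$, a, d, e, g, h}
FOLLOW(K) = {$, a, d, e, g, h}
Cell M[B, h] receives both B → h B F and B → h K — the grammar is not LL(1).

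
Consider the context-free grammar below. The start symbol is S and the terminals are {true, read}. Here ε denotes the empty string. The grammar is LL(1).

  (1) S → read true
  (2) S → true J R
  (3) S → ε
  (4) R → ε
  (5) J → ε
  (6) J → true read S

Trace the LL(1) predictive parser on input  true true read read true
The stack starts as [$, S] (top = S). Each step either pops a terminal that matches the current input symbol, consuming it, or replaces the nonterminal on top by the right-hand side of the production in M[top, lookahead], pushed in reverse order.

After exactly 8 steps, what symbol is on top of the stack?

step 1: stack=$ S  input=true true read read true $  — expand S → true J R
step 2: stack=$ R J true  input=true true read read true $  — match true
step 3: stack=$ R J  input=true read read true $  — expand J → true read S
step 4: stack=$ R S read true  input=true read read true $  — match true
step 5: stack=$ R S read  input=read read true $  — match read
step 6: stack=$ R S  input=read true $  — expand S → read true
step 7: stack=$ R true read  input=read true $  — match read
step 8: stack=$ R true  input=true $  — match true
Stack after step 8: $ R (top = R).

R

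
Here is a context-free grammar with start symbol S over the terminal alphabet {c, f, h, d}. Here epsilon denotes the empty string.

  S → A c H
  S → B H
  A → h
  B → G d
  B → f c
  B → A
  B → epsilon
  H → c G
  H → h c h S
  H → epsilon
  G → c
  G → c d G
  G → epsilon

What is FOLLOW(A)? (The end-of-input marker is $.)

{$, c, h}

FIRST(A) = {h}
FIRST(H) = {epsilon, c, h}
FIRST(G) = {epsilon, c}
FIRST(B) = {epsilon, c, d, f, h}  (via G d, A)
FIRST(S) = {epsilon, c, d, f, h}  (via A c H, B H)
FOLLOW(S) includes $ since S is the start symbol.
FOLLOW(S): in H→h c h S, the suffix after S is empty, so FOLLOW(S) ⊇ FOLLOW(H) = {$}. Thus FOLLOW(S) = {$}.
FOLLOW(B): in S→B H, B is followed by H with FIRST {epsilon, c, h}; in S→B H, the suffix after B is nullable, so FOLLOW(B) ⊇ FOLLOW(S) = {$}. Thus FOLLOW(B) = {$, c, h}.
FOLLOW(A): in S→A c H, A is followed by c H with FIRST {c}; in B→A, the suffix after A is empty, so FOLLOW(A) ⊇ FOLLOW(B) = {$, c, h}. Thus FOLLOW(A) = {$, c, h}.
FOLLOW(H): in S→A c H, the suffix after H is empty, so FOLLOW(H) ⊇ FOLLOW(S) = {$}; in S→B H, the suffix after H is empty, so FOLLOW(H) ⊇ FOLLOW(S) = {$}. Thus FOLLOW(H) = {$}.
FOLLOW(G): in B→G d, G is followed by d with FIRST {d}; in H→c G, the suffix after G is empty, so FOLLOW(G) ⊇ FOLLOW(H) = {$}; in G→c d G, the suffix after G is empty (adds nothing new). Thus FOLLOW(G) = {$, d}.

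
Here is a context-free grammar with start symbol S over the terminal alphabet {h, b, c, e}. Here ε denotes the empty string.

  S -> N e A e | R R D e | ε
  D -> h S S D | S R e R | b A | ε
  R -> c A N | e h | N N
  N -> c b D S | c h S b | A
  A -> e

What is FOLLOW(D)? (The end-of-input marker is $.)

FIRST(A): from A->e we get {e}. So FIRST(A) = {e}.
FIRST(N): from N->c b D S we get {c}; from N->c h S b we get {c}; from N->A we get {e}. So FIRST(N) = {c, e}.
FIRST(R): from R->c A N we get {c}; from R->e h we get {e}; from R->N N we get {c, e}. So FIRST(R) = {c, e}.
FIRST(S): from S->N e A e we get {c, e}; from S->R R D e we get {c, e}; from S->ε we get {ε}. So FIRST(S) = {ε, c, e}.
FIRST(D): from D->h S S D we get {h}; from D->S R e R we get {c, e}; from D->b A we get {b}; from D->ε we get {ε}. So FIRST(D) = {ε, b, c, e, h}.
FOLLOW(S) includes $ since S is the start symbol.
FOLLOW(S): in D->h S S D (occurrence 1), S is followed by S D with FIRST {ε, b, c, e, h}; in D->h S S D (occurrence 1), the suffix after S is nullable, so FOLLOW(S) ⊇ FOLLOW(D) = {b, c, e, h}; in D->h S S D (occurrence 2), S is followed by D with FIRST {ε, b, c, e, h}; in D->h S S D (occurrence 2), the suffix after S is nullable, so FOLLOW(S) ⊇ FOLLOW(D) = {b, c, e, h}; in D->S R e R, S is followed by R e R with FIRST {c, e}; in N->c b D S, the suffix after S is empty, so FOLLOW(S) ⊇ FOLLOW(N) = {b, c, e, h}; in N->c h S b, S is followed by b with FIRST {b}. Thus FOLLOW(S) = {$, b, c, e, h}.
FOLLOW(D): in S->R R D e, D is followed by e with FIRST {e}; in D->h S S D, the suffix after D is empty (adds nothing new); in N->c b D S, D is followed by S with FIRST {ε, c, e}; in N->c b D S, the suffix after D is nullable, so FOLLOW(D) ⊇ FOLLOW(N) = {b, c, e, h}. Thus FOLLOW(D) = {b, c, e, h}.
FOLLOW(R): in S->R R D e (occurrence 1), R is followed by R D e with FIRST {c, e}; in S->R R D e (occurrence 2), R is followed by D e with FIRST {b, c, e, h}; in D->S R e R (occurrence 1), R is followed by e R with FIRST {e}; in D->S R e R (occurrence 2), the suffix after R is empty, so FOLLOW(R) ⊇ FOLLOW(D) = {b, c, e, h}. Thus FOLLOW(R) = {b, c, e, h}.
FOLLOW(N): in S->N e A e, N is followed by e A e with FIRST {e}; in R->c A N, the suffix after N is empty, so FOLLOW(N) ⊇ FOLLOW(R) = {b, c, e, h}; in R->N N (occurrence 1), N is followed by N with FIRST {c, e}; in R->N N (occurrence 2), the suffix after N is empty, so FOLLOW(N) ⊇ FOLLOW(R) = {b, c, e, h}. Thus FOLLOW(N) = {b, c, e, h}.
FOLLOW(A): in S->N e A e, A is followed by e with FIRST {e}; in D->b A, the suffix after A is empty, so FOLLOW(A) ⊇ FOLLOW(D) = {b, c, e, h}; in R->c A N, A is followed by N with FIRST {c, e}; in N->A, the suffix after A is empty, so FOLLOW(A) ⊇ FOLLOW(N) = {b, c, e, h}. Thus FOLLOW(A) = {b, c, e, h}.

{b, c, e, h}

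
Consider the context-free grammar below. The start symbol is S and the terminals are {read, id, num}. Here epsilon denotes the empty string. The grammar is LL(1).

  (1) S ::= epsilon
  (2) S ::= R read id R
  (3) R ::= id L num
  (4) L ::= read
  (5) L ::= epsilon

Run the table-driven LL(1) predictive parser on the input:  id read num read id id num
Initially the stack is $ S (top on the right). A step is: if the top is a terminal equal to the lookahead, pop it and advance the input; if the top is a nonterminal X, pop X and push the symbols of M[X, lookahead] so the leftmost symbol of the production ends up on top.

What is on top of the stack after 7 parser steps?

id

     Stack                 Input                         Action
  1  $ S                   id read num read id id num $  expand S ::= R read id R
  2  $ R id read R         id read num read id id num $  expand R ::= id L num
  3  $ R id read num L id  id read num read id id num $  match id
  4  $ R id read num L     read num read id id num $     expand L ::= read
  5  $ R id read num read  read num read id id num $     match read
  6  $ R id read num       num read id id num $          match num
  7  $ R id read           read id id num $              match read
Stack after step 7: $ R id (top = id).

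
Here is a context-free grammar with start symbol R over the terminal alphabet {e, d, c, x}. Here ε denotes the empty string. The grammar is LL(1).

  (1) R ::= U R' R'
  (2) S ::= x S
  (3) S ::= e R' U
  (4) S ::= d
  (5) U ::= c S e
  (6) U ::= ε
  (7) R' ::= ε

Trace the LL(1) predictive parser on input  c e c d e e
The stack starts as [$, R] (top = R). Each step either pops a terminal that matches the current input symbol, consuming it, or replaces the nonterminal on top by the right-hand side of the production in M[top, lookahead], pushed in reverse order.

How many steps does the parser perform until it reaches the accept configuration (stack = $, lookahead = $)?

14

      Stack             Input          Action
   1  $ R               c e c d e e $  expand R ::= U R' R'
   2  $ R' R' U         c e c d e e $  expand U ::= c S e
   3  $ R' R' e S c     c e c d e e $  match c
   4  $ R' R' e S       e c d e e $    expand S ::= e R' U
   5  $ R' R' e U R' e  e c d e e $    match e
   6  $ R' R' e U R'    c d e e $      expand R' ::= ε
   7  $ R' R' e U       c d e e $      expand U ::= c S e
   8  $ R' R' e e S c   c d e e $      match c
   9  $ R' R' e e S     d e e $        expand S ::= d
  10  $ R' R' e e d     d e e $        match d
  11  $ R' R' e e       e e $          match e
  12  $ R' R' e         e $            match e
  13  $ R' R'           $              expand R' ::= ε
  14  $ R'              $              expand R' ::= ε
Accept reached after 14 steps.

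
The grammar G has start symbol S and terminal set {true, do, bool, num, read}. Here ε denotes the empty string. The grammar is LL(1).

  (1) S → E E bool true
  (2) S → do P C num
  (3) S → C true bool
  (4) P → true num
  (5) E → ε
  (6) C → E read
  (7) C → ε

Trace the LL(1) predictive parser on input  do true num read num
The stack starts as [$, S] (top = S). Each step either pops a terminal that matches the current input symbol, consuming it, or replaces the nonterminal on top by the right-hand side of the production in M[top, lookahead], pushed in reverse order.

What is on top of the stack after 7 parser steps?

read

     Stack             Input                   Action
  1  $ S               do true num read num $  expand S → do P C num
  2  $ num C P do      do true num read num $  match do
  3  $ num C P         true num read num $     expand P → true num
  4  $ num C num true  true num read num $     match true
  5  $ num C num       num read num $          match num
  6  $ num C           read num $              expand C → E read
  7  $ num read E      read num $              expand E → ε
Stack after step 7: $ num read (top = read).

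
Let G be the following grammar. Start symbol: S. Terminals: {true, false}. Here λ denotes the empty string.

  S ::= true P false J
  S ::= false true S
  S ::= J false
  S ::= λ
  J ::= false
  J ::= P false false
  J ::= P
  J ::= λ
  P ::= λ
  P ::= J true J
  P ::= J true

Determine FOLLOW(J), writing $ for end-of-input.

{$, false, true}

FIRST(S) = {λ, false, true}  (via J false)
FIRST(J) = {λ, false, true}  (via P false false, P)
FIRST(P) = {λ, false, true}  (via J true J, J true)
FOLLOW(S) includes $ since S is the start symbol.
FOLLOW(S): in S::=false true S, the suffix after S is empty (adds nothing new). Thus FOLLOW(S) = {$}.
FOLLOW(J): in S::=true P false J, the suffix after J is empty, so FOLLOW(J) ⊇ FOLLOW(S) = {$}; in S::=J false, J is followed by false with FIRST {false}; in P::=J true J (occurrence 1), J is followed by true J with FIRST {true}; in P::=J true J (occurrence 2), the suffix after J is empty, so FOLLOW(J) ⊇ FOLLOW(P) = {$, false, true}; in P::=J true, J is followed by true with FIRST {true}. Thus FOLLOW(J) = {$, false, true}.
FOLLOW(P): in S::=true P false J, P is followed by false J with FIRST {false}; in J::=P false false, P is followed by false false with FIRST {false}; in J::=P, the suffix after P is empty, so FOLLOW(P) ⊇ FOLLOW(J) = {$, false, true}. Thus FOLLOW(P) = {$, false, true}.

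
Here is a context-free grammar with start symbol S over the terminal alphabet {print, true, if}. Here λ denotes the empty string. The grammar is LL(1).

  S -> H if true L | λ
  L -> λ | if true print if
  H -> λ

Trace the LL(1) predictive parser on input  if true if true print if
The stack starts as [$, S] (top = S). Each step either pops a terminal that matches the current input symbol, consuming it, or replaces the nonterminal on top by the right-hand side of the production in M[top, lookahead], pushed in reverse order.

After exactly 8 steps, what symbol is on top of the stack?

step 1: stack=$ S  input=if true if true print if $  — expand S -> H if true L
step 2: stack=$ L true if H  input=if true if true print if $  — expand H -> λ
step 3: stack=$ L true if  input=if true if true print if $  — match if
step 4: stack=$ L true  input=true if true print if $  — match true
step 5: stack=$ L  input=if true print if $  — expand L -> if true print if
step 6: stack=$ if print true if  input=if true print if $  — match if
step 7: stack=$ if print true  input=true print if $  — match true
step 8: stack=$ if print  input=print if $  — match print
Stack after step 8: $ if (top = if).

if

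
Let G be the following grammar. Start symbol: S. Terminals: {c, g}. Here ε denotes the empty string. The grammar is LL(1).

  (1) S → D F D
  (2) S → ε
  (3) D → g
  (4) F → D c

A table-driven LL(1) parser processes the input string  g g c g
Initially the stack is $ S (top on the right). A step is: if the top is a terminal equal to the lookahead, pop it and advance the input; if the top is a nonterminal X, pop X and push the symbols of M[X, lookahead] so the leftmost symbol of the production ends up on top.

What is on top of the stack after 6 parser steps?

c

     Stack    Input      Action
  1  $ S      g g c g $  expand S → D F D
  2  $ D F D  g g c g $  expand D → g
  3  $ D F g  g g c g $  match g
  4  $ D F    g c g $    expand F → D c
  5  $ D c D  g c g $    expand D → g
  6  $ D c g  g c g $    match g
Stack after step 6: $ D c (top = c).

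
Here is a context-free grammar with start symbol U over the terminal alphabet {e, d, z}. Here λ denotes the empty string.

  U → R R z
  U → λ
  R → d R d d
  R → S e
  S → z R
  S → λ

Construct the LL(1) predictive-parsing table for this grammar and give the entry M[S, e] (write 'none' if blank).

S → λ

FIRST(S): from S→z R we get {z}; from S→λ we get {λ}. So FIRST(S) = {λ, z}.
FIRST(R): from R→d R d d we get {d}; from R→S e we get {e, z}. So FIRST(R) = {d, e, z}.
FIRST(U): from U→R R z we get {d, e, z}; from U→λ we get {λ}. So FIRST(U) = {λ, d, e, z}.
FOLLOW(U) includes $ since U is the start symbol.
FOLLOW(S): in R→S e, S is followed by e with FIRST {e}. Thus FOLLOW(S) = {e}.
For S → z R: FIRST(z R) = {z}, so it goes in M[S, t] for t ∈ {z}.
For S → λ: FIRST(λ) = {λ}, so it goes in M[S, t] for t ∈ {}; since λ ∈ FIRST, also for every t ∈ FOLLOW(S) = {e}.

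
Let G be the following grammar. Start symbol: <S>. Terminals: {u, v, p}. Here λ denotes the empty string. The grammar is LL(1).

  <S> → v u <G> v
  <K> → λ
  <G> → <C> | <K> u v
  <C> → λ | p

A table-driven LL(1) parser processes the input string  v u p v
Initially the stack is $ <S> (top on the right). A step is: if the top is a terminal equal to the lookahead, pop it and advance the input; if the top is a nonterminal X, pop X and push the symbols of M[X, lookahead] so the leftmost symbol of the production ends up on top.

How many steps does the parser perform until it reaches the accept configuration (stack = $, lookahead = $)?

step 1: stack=$ <S>  input=v u p v $  — expand <S> → v u <G> v
step 2: stack=$ v <G> u v  input=v u p v $  — match v
step 3: stack=$ v <G> u  input=u p v $  — match u
step 4: stack=$ v <G>  input=p v $  — expand <G> → <C>
step 5: stack=$ v <C>  input=p v $  — expand <C> → p
step 6: stack=$ v p  input=p v $  — match p
step 7: stack=$ v  input=v $  — match v
Accept reached after 7 steps.

7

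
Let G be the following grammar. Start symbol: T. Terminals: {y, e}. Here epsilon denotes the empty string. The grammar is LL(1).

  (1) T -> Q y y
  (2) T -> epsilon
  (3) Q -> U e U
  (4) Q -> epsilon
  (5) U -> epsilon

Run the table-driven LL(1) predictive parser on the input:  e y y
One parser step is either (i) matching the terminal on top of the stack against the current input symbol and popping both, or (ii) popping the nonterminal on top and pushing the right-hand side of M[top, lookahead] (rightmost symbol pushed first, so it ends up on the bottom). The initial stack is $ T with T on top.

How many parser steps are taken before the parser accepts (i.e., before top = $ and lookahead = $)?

step 1: stack=$ T  input=e y y $  — expand T -> Q y y
step 2: stack=$ y y Q  input=e y y $  — expand Q -> U e U
step 3: stack=$ y y U e U  input=e y y $  — expand U -> epsilon
step 4: stack=$ y y U e  input=e y y $  — match e
step 5: stack=$ y y U  input=y y $  — expand U -> epsilon
step 6: stack=$ y y  input=y y $  — match y
step 7: stack=$ y  input=y $  — match y
Accept reached after 7 steps.

7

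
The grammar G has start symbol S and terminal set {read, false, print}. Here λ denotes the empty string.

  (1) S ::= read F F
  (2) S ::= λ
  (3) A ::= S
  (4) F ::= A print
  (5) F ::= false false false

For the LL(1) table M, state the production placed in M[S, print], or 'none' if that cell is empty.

FIRST(S): from S::=read F F we get {read}; from S::=λ we get {λ}. So FIRST(S) = {λ, read}.
FIRST(A): from A::=S we get {λ, read}. So FIRST(A) = {λ, read}.
FIRST(F): from F::=A print we get {print, read}; from F::=false false false we get {false}. So FIRST(F) = {false, print, read}.
FOLLOW(S) includes $ since S is the start symbol.
FOLLOW(A): in F::=A print, A is followed by print with FIRST {print}. Thus FOLLOW(A) = {print}.
FOLLOW(S): in A::=S, the suffix after S is empty, so FOLLOW(S) ⊇ FOLLOW(A) = {print}. Thus FOLLOW(S) = {$, print}.
For S ::= read F F: FIRST(read F F) = {read}, so it goes in M[S, t] for t ∈ {read}.
For S ::= λ: FIRST(λ) = {λ}, so it goes in M[S, t] for t ∈ {}; since λ ∈ FIRST, also for every t ∈ FOLLOW(S) = {$, print}.

S ::= λ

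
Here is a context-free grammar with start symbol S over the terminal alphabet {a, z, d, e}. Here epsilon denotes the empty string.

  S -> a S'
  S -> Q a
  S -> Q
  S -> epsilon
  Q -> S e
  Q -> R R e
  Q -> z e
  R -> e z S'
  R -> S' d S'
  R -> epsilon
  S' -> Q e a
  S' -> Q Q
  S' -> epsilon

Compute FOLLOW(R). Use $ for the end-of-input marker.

{a, d, e, z}

FIRST(S): from S->a S' we get {a}; from S->Q a we get {a, d, e, z}; from S->Q we get {a, d, e, z}; from S->epsilon we get {epsilon}. So FIRST(S) = {epsilon, a, d, e, z}.
FIRST(Q): from Q->S e we get {a, d, e, z}; from Q->R R e we get {a, d, e, z}; from Q->z e we get {z}. So FIRST(Q) = {a, d, e, z}.
FIRST(S'): from S'->Q e a we get {a, d, e, z}; from S'->Q Q we get {a, d, e, z}; from S'->epsilon we get {epsilon}. So FIRST(S') = {epsilon, a, d, e, z}.
FIRST(R): from R->e z S' we get {e}; from R->S' d S' we get {a, d, e, z}; from R->epsilon we get {epsilon}. So FIRST(R) = {epsilon, a, d, e, z}.
FOLLOW(S) includes $ since S is the start symbol.
FOLLOW(S): in Q->S e, S is followed by e with FIRST {e}. Thus FOLLOW(S) = {$, e}.
FOLLOW(R): in Q->R R e (occurrence 1), R is followed by R e with FIRST {a, d, e, z}; in Q->R R e (occurrence 2), R is followed by e with FIRST {e}. Thus FOLLOW(R) = {a, d, e, z}.
FOLLOW(S'): in S->a S', the suffix after S' is empty, so FOLLOW(S') ⊇ FOLLOW(S) = {$, e}; in R->e z S', the suffix after S' is empty, so FOLLOW(S') ⊇ FOLLOW(R) = {a, d, e, z}; in R->S' d S' (occurrence 1), S' is followed by d S' with FIRST {d}; in R->S' d S' (occurrence 2), the suffix after S' is empty, so FOLLOW(S') ⊇ FOLLOW(R) = {a, d, e, z}. Thus FOLLOW(S') = {$, a, d, e, z}.
FOLLOW(Q): in S->Q a, Q is followed by a with FIRST {a}; in S->Q, the suffix after Q is empty, so FOLLOW(Q) ⊇ FOLLOW(S) = {$, e}; in S'->Q e a, Q is followed by e a with FIRST {e}; in S'->Q Q (occurrence 1), Q is followed by Q with FIRST {a, d, e, z}; in S'->Q Q (occurrence 2), the suffix after Q is empty, so FOLLOW(Q) ⊇ FOLLOW(S') = {$, a, d, e, z}. Thus FOLLOW(Q) = {$, a, d, e, z}.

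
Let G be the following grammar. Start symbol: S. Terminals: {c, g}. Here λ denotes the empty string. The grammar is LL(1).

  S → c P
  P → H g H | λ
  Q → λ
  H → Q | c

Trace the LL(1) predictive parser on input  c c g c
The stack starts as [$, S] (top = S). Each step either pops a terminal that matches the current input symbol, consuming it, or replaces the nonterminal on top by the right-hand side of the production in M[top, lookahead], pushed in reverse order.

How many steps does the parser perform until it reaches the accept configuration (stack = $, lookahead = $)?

step 1: stack=$ S  input=c c g c $  — expand S → c P
step 2: stack=$ P c  input=c c g c $  — match c
step 3: stack=$ P  input=c g c $  — expand P → H g H
step 4: stack=$ H g H  input=c g c $  — expand H → c
step 5: stack=$ H g c  input=c g c $  — match c
step 6: stack=$ H g  input=g c $  — match g
step 7: stack=$ H  input=c $  — expand H → c
step 8: stack=$ c  input=c $  — match c
Accept reached after 8 steps.

8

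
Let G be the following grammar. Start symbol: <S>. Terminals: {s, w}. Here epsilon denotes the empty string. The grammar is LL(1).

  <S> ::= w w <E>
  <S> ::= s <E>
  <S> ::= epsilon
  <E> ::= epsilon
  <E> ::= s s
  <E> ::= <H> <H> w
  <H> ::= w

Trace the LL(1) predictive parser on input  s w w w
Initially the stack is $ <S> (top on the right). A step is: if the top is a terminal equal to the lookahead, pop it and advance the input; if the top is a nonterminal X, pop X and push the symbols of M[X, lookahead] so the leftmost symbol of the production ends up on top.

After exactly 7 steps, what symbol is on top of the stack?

     Stack        Input      Action
  1  $ <S>        s w w w $  expand <S> ::= s <E>
  2  $ <E> s      s w w w $  match s
  3  $ <E>        w w w $    expand <E> ::= <H> <H> w
  4  $ w <H> <H>  w w w $    expand <H> ::= w
  5  $ w <H> w    w w w $    match w
  6  $ w <H>      w w $      expand <H> ::= w
  7  $ w w        w w $      match w
Stack after step 7: $ w (top = w).

w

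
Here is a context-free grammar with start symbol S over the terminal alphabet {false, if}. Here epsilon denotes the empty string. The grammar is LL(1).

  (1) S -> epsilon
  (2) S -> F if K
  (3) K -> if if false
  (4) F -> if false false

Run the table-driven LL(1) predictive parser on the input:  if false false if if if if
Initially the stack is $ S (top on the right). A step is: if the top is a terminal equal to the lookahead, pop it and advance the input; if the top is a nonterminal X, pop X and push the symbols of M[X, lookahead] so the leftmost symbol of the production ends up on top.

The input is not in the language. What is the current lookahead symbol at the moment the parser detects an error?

step 1: stack=$ S  input=if false false if if if if $  — expand S -> F if K
step 2: stack=$ K if F  input=if false false if if if if $  — expand F -> if false false
step 3: stack=$ K if false false if  input=if false false if if if if $  — match if
step 4: stack=$ K if false false  input=false false if if if if $  — match false
step 5: stack=$ K if false  input=false if if if if $  — match false
step 6: stack=$ K if  input=if if if if $  — match if
step 7: stack=$ K  input=if if if $  — expand K -> if if false
step 8: stack=$ false if if  input=if if if $  — match if
step 9: stack=$ false if  input=if if $  — match if
step 10: stack=$ false  input=if $  — error: top is terminal false but lookahead is if

if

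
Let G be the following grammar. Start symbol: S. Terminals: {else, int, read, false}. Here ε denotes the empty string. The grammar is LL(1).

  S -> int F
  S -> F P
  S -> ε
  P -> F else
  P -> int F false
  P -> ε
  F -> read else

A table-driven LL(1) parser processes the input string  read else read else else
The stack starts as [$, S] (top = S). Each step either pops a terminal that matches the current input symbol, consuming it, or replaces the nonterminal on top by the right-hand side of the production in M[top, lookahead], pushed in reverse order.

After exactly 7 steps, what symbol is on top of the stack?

step 1: stack=$ S  input=read else read else else $  — expand S -> F P
step 2: stack=$ P F  input=read else read else else $  — expand F -> read else
step 3: stack=$ P else read  input=read else read else else $  — match read
step 4: stack=$ P else  input=else read else else $  — match else
step 5: stack=$ P  input=read else else $  — expand P -> F else
step 6: stack=$ else F  input=read else else $  — expand F -> read else
step 7: stack=$ else else read  input=read else else $  — match read
Stack after step 7: $ else else (top = else).

else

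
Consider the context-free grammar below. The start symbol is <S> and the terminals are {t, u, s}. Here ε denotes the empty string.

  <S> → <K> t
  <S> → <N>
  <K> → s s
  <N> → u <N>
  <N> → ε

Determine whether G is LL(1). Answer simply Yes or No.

FIRST(<S>) = {ε, s, u}
FIRST(<K>) = {s}
FIRST(<N>) = {ε, u}
FOLLOW(<S>) = {$}
FOLLOW(<K>) = {t}
FOLLOW(<N>) = {$}
Each cell of M receives at most one production.

Yes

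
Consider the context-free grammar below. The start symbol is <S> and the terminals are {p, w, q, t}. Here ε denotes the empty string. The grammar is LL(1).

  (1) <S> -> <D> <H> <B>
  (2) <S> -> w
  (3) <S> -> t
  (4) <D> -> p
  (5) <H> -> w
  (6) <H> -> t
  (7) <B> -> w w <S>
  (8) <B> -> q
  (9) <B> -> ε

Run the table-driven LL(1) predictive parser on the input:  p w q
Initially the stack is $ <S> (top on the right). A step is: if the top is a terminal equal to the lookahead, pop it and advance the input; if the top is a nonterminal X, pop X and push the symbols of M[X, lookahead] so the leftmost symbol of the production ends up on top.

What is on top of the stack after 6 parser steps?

q

     Stack          Input    Action
  1  $ <S>          p w q $  expand <S> -> <D> <H> <B>
  2  $ <B> <H> <D>  p w q $  expand <D> -> p
  3  $ <B> <H> p    p w q $  match p
  4  $ <B> <H>      w q $    expand <H> -> w
  5  $ <B> w        w q $    match w
  6  $ <B>          q $      expand <B> -> q
Stack after step 6: $ q (top = q).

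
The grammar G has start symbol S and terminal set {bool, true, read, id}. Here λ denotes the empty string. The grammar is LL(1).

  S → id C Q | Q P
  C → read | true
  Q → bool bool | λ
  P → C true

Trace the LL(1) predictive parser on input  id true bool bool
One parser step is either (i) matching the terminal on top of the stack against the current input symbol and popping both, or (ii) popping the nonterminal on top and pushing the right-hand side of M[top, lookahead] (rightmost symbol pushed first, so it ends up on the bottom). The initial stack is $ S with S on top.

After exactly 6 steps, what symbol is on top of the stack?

step 1: stack=$ S  input=id true bool bool $  — expand S → id C Q
step 2: stack=$ Q C id  input=id true bool bool $  — match id
step 3: stack=$ Q C  input=true bool bool $  — expand C → true
step 4: stack=$ Q true  input=true bool bool $  — match true
step 5: stack=$ Q  input=bool bool $  — expand Q → bool bool
step 6: stack=$ bool bool  input=bool bool $  — match bool
Stack after step 6: $ bool (top = bool).

bool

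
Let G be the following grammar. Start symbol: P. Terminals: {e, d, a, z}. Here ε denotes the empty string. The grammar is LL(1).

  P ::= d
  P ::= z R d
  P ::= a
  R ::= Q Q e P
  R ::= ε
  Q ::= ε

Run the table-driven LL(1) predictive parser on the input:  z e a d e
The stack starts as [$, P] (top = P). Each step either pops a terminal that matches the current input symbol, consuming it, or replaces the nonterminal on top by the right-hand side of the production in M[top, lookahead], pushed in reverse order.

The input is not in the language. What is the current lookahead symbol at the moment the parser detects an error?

      Stack        Input        Action
   1  $ P          z e a d e $  expand P ::= z R d
   2  $ d R z      z e a d e $  match z
   3  $ d R        e a d e $    expand R ::= Q Q e P
   4  $ d P e Q Q  e a d e $    expand Q ::= ε
   5  $ d P e Q    e a d e $    expand Q ::= ε
   6  $ d P e      e a d e $    match e
   7  $ d P        a d e $      expand P ::= a
   8  $ d a        a d e $      match a
   9  $ d          d e $        match d
  10  $            e $          error: stack empty but input remains

e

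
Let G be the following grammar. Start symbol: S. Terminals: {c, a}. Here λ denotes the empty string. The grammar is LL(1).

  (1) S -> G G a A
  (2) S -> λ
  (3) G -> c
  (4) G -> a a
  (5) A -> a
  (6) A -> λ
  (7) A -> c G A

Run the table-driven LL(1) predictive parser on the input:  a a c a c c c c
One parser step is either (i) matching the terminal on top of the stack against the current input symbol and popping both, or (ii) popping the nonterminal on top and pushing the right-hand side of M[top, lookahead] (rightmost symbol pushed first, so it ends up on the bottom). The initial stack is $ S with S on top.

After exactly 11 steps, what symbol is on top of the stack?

step 1: stack=$ S  input=a a c a c c c c $  — expand S -> G G a A
step 2: stack=$ A a G G  input=a a c a c c c c $  — expand G -> a a
step 3: stack=$ A a G a a  input=a a c a c c c c $  — match a
step 4: stack=$ A a G a  input=a c a c c c c $  — match a
step 5: stack=$ A a G  input=c a c c c c $  — expand G -> c
step 6: stack=$ A a c  input=c a c c c c $  — match c
step 7: stack=$ A a  input=a c c c c $  — match a
step 8: stack=$ A  input=c c c c $  — expand A -> c G A
step 9: stack=$ A G c  input=c c c c $  — match c
step 10: stack=$ A G  input=c c c $  — expand G -> c
step 11: stack=$ A c  input=c c c $  — match c
Stack after step 11: $ A (top = A).

A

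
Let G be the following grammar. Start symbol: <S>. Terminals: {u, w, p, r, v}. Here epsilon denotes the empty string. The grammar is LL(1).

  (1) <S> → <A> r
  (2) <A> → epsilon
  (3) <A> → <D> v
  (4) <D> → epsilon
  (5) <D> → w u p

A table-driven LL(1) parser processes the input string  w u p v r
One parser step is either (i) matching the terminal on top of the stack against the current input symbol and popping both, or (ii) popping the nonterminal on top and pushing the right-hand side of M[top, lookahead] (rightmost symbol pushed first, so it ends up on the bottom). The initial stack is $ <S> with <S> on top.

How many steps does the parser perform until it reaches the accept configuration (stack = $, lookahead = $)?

8

step 1: stack=$ <S>  input=w u p v r $  — expand <S> → <A> r
step 2: stack=$ r <A>  input=w u p v r $  — expand <A> → <D> v
step 3: stack=$ r v <D>  input=w u p v r $  — expand <D> → w u p
step 4: stack=$ r v p u w  input=w u p v r $  — match w
step 5: stack=$ r v p u  input=u p v r $  — match u
step 6: stack=$ r v p  input=p v r $  — match p
step 7: stack=$ r v  input=v r $  — match v
step 8: stack=$ r  input=r $  — match r
Accept reached after 8 steps.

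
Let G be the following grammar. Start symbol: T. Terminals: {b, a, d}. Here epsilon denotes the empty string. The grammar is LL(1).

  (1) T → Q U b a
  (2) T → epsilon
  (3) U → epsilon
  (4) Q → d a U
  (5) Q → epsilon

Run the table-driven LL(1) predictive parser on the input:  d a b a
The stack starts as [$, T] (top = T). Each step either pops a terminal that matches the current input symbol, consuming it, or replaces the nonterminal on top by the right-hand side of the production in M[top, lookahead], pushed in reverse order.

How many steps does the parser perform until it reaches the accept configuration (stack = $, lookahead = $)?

8

step 1: stack=$ T  input=d a b a $  — expand T → Q U b a
step 2: stack=$ a b U Q  input=d a b a $  — expand Q → d a U
step 3: stack=$ a b U U a d  input=d a b a $  — match d
step 4: stack=$ a b U U a  input=a b a $  — match a
step 5: stack=$ a b U U  input=b a $  — expand U → epsilon
step 6: stack=$ a b U  input=b a $  — expand U → epsilon
step 7: stack=$ a b  input=b a $  — match b
step 8: stack=$ a  input=a $  — match a
Accept reached after 8 steps.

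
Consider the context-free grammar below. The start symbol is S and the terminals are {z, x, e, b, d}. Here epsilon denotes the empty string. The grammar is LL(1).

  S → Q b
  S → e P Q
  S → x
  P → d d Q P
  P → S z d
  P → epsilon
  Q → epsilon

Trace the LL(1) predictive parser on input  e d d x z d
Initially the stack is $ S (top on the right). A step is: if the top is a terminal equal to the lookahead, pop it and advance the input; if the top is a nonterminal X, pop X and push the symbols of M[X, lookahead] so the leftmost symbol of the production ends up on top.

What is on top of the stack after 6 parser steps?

step 1: stack=$ S  input=e d d x z d $  — expand S → e P Q
step 2: stack=$ Q P e  input=e d d x z d $  — match e
step 3: stack=$ Q P  input=d d x z d $  — expand P → d d Q P
step 4: stack=$ Q P Q d d  input=d d x z d $  — match d
step 5: stack=$ Q P Q d  input=d x z d $  — match d
step 6: stack=$ Q P Q  input=x z d $  — expand Q → epsilon
Stack after step 6: $ Q P (top = P).

P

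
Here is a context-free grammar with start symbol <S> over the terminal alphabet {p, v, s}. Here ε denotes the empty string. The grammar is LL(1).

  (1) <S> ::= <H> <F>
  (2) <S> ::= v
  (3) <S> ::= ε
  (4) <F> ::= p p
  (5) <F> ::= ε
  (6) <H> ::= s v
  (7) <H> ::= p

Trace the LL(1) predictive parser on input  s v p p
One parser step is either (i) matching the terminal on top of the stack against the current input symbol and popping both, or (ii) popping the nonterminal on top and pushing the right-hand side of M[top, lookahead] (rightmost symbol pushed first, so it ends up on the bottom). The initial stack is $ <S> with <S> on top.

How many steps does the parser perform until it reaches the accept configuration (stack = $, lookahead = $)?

7

step 1: stack=$ <S>  input=s v p p $  — expand <S> ::= <H> <F>
step 2: stack=$ <F> <H>  input=s v p p $  — expand <H> ::= s v
step 3: stack=$ <F> v s  input=s v p p $  — match s
step 4: stack=$ <F> v  input=v p p $  — match v
step 5: stack=$ <F>  input=p p $  — expand <F> ::= p p
step 6: stack=$ p p  input=p p $  — match p
step 7: stack=$ p  input=p $  — match p
Accept reached after 7 steps.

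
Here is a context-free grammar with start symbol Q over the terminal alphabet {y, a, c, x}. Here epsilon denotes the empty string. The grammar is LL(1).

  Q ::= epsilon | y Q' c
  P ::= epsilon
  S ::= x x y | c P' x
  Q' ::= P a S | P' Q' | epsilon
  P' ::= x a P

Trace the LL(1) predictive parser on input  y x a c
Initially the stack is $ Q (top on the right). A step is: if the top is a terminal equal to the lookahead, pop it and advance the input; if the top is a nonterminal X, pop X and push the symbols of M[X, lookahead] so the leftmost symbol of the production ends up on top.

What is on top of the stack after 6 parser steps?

step 1: stack=$ Q  input=y x a c $  — expand Q ::= y Q' c
step 2: stack=$ c Q' y  input=y x a c $  — match y
step 3: stack=$ c Q'  input=x a c $  — expand Q' ::= P' Q'
step 4: stack=$ c Q' P'  input=x a c $  — expand P' ::= x a P
step 5: stack=$ c Q' P a x  input=x a c $  — match x
step 6: stack=$ c Q' P a  input=a c $  — match a
Stack after step 6: $ c Q' P (top = P).

P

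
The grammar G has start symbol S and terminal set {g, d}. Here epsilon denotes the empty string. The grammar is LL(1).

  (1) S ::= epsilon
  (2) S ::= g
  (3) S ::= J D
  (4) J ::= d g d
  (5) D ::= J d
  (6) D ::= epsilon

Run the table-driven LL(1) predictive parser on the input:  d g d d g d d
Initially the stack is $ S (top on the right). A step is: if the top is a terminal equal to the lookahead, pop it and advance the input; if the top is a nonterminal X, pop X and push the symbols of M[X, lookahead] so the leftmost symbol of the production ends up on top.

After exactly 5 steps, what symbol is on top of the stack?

D

     Stack      Input            Action
  1  $ S        d g d d g d d $  expand S ::= J D
  2  $ D J      d g d d g d d $  expand J ::= d g d
  3  $ D d g d  d g d d g d d $  match d
  4  $ D d g    g d d g d d $    match g
  5  $ D d      d d g d d $      match d
Stack after step 5: $ D (top = D).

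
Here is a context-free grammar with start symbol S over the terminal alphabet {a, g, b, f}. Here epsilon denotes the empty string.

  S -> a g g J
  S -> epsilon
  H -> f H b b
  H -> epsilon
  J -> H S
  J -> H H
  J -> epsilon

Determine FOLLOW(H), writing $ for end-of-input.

FIRST(S): from S->a g g J we get {a}; from S->epsilon we get {epsilon}. So FIRST(S) = {epsilon, a}.
FIRST(H): from H->f H b b we get {f}; from H->epsilon we get {epsilon}. So FIRST(H) = {epsilon, f}.
FIRST(J): from J->H S we get {epsilon, a, f}; from J->H H we get {epsilon, f}; from J->epsilon we get {epsilon}. So FIRST(J) = {epsilon, a, f}.
FOLLOW(S) includes $ since S is the start symbol.
FOLLOW(S): in J->H S, the suffix after S is empty, so FOLLOW(S) ⊇ FOLLOW(J) = {$}. Thus FOLLOW(S) = {$}.
FOLLOW(J): in S->a g g J, the suffix after J is empty, so FOLLOW(J) ⊇ FOLLOW(S) = {$}. Thus FOLLOW(J) = {$}.
FOLLOW(H): in H->f H b b, H is followed by b b with FIRST {b}; in J->H S, H is followed by S with FIRST {epsilon, a}; in J->H S, the suffix after H is nullable, so FOLLOW(H) ⊇ FOLLOW(J) = {$}; in J->H H (occurrence 1), H is followed by H with FIRST {epsilon, f}; in J->H H (occurrence 1), the suffix after H is nullable, so FOLLOW(H) ⊇ FOLLOW(J) = {$}; in J->H H (occurrence 2), the suffix after H is empty, so FOLLOW(H) ⊇ FOLLOW(J) = {$}. Thus FOLLOW(H) = {$, a, b, f}.

{$, a, b, f}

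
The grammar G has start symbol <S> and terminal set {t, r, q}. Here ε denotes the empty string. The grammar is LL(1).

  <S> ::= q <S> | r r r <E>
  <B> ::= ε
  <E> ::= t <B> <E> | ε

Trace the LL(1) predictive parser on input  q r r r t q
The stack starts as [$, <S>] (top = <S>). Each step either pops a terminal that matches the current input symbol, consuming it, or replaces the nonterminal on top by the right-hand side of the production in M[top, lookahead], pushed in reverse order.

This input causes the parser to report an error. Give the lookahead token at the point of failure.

q

step 1: stack=$ <S>  input=q r r r t q $  — expand <S> ::= q <S>
step 2: stack=$ <S> q  input=q r r r t q $  — match q
step 3: stack=$ <S>  input=r r r t q $  — expand <S> ::= r r r <E>
step 4: stack=$ <E> r r r  input=r r r t q $  — match r
step 5: stack=$ <E> r r  input=r r t q $  — match r
step 6: stack=$ <E> r  input=r t q $  — match r
step 7: stack=$ <E>  input=t q $  — expand <E> ::= t <B> <E>
step 8: stack=$ <E> <B> t  input=t q $  — match t
step 9: stack=$ <E> <B>  input=q $  — error: M[<B>, q] is empty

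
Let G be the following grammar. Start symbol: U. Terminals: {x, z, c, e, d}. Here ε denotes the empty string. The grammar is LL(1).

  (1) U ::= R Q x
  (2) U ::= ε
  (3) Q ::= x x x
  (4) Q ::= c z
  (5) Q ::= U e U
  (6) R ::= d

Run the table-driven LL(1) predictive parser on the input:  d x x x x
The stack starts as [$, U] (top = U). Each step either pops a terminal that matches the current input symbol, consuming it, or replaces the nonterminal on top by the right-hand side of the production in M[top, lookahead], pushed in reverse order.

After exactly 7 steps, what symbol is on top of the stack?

step 1: stack=$ U  input=d x x x x $  — expand U ::= R Q x
step 2: stack=$ x Q R  input=d x x x x $  — expand R ::= d
step 3: stack=$ x Q d  input=d x x x x $  — match d
step 4: stack=$ x Q  input=x x x x $  — expand Q ::= x x x
step 5: stack=$ x x x x  input=x x x x $  — match x
step 6: stack=$ x x x  input=x x x $  — match x
step 7: stack=$ x x  input=x x $  — match x
Stack after step 7: $ x (top = x).

x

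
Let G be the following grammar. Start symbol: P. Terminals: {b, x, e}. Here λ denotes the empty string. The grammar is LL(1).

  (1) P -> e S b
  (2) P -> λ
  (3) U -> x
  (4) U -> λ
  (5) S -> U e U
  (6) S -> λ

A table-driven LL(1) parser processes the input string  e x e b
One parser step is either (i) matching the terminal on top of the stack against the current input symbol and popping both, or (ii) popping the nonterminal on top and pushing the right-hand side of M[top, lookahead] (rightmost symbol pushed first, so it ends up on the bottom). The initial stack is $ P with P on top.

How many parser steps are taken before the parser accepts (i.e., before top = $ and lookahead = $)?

     Stack      Input      Action
  1  $ P        e x e b $  expand P -> e S b
  2  $ b S e    e x e b $  match e
  3  $ b S      x e b $    expand S -> U e U
  4  $ b U e U  x e b $    expand U -> x
  5  $ b U e x  x e b $    match x
  6  $ b U e    e b $      match e
  7  $ b U      b $        expand U -> λ
  8  $ b        b $        match b
Accept reached after 8 steps.

8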